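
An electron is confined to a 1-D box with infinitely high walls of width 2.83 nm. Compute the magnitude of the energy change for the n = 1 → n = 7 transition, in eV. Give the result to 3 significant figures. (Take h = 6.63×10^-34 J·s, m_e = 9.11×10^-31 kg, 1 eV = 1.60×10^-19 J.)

|ΔE| = 2.26 eV

E_1 = h²/(8m_eL²) = 7.531×10^-21 J.
|ΔE| = |1² − 7²|·E_1 = 48·7.531×10^-21 J = 3.615×10^-19 J = 2.26 eV.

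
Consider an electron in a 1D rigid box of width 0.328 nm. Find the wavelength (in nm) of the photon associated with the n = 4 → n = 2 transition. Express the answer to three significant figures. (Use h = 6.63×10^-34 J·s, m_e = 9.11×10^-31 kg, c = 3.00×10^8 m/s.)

E_1 = h²/(8m_eL²) = 5.606×10^-19 J, so ΔE = (4² − 2²)E_1 = 6.727×10^-18 J.
λ = hc/ΔE = (6.63×10^-34·3.00×10^8)/6.727×10^-18 = 2.96×10^-8 m = 29.6 nm.

λ = 29.6 nm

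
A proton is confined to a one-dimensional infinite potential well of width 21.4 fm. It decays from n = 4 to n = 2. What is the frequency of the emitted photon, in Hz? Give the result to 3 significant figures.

E_1 = h²/(8m_pL²) = 7.163×10^-14 J and ΔE = (4² − 2²)E_1 = 8.596×10^-13 J.
f = ΔE/h = 8.596×10^-13/6.626×10^-34 = 1.30×10^21 Hz.

f = 1.30×10^21 Hz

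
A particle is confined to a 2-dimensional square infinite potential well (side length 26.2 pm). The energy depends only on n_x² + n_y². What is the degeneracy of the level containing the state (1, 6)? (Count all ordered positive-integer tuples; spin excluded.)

degeneracy = 2

The level has n_x² + n_y² = 37. The ordered positive-integer solutions are (1, 6), (6, 1).
That gives 2 states.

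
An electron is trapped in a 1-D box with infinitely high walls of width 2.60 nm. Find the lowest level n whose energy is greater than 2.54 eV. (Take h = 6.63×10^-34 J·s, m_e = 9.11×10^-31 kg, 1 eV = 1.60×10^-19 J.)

E_1 = h²/(8m_eL²) = 8.922×10^-21 J = 0.05576 eV.
Need n² > 2.54/0.05576 = 45.55, i.e. n > 6.749.
The smallest integer satisfying this is n = 7.

n = 7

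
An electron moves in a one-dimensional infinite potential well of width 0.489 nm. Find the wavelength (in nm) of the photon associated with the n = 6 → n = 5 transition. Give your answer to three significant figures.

E_1 = h²/(8m_eL²) = 2.520×10^-19 J, so ΔE = (6² − 5²)E_1 = 2.772×10^-18 J.
λ = hc/ΔE = (6.626×10^-34·2.998×10^8)/2.772×10^-18 = 7.17×10^-8 m = 71.7 nm.

λ = 71.7 nm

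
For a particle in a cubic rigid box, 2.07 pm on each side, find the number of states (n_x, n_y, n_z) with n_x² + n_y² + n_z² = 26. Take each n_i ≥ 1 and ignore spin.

The level has n_x² + n_y² + n_z² = 26. The ordered positive-integer solutions are (1, 3, 4), (1, 4, 3), (3, 1, 4), (3, 4, 1), (4, 1, 3), (4, 3, 1).
That gives 6 states.

degeneracy = 6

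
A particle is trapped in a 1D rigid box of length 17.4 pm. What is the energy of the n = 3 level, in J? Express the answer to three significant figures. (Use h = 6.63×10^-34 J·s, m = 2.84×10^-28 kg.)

E_3 = 5.75×10^-18 J

For an infinite well E_n = n²h²/(8mL²), so E_1 = h²/(8mL²) = (6.63×10^-34)²/(8·2.84×10^-28·(1.74×10^-11 m)²) = 6.390×10^-19 J.
Then E_3 = 3²·E_1 = 9·6.390×10^-19 J = 5.75×10^-18 J.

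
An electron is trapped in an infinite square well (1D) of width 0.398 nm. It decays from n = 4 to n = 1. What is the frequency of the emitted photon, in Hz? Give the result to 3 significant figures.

f = 8.61×10^15 Hz

E_1 = h²/(8m_eL²) = 3.803×10^-19 J and ΔE = (4² − 1²)E_1 = 5.704×10^-18 J.
f = ΔE/h = 5.704×10^-18/6.626×10^-34 = 8.61×10^15 Hz.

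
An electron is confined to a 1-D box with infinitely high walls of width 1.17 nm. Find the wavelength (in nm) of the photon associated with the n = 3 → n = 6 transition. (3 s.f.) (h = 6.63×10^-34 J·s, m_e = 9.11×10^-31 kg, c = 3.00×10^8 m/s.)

E_1 = h²/(8m_eL²) = 4.406×10^-20 J, so ΔE = (6² − 3²)E_1 = 1.190×10^-18 J.
λ = hc/ΔE = (6.63×10^-34·3.00×10^8)/1.190×10^-18 = 1.67×10^-7 m = 167 nm.

λ = 167 nm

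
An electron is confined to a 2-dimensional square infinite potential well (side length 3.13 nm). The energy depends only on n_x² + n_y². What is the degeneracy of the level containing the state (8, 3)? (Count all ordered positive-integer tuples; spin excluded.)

degeneracy = 2

The level has n_x² + n_y² = 73. The ordered positive-integer solutions are (3, 8), (8, 3).
That gives 2 states.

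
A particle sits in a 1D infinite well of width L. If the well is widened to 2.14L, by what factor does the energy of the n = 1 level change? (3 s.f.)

0.218

E_n ∝ 1/L², so the energy scales by 1/2.14² = 0.218.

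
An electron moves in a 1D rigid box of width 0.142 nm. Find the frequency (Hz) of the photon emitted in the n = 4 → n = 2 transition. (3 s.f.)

E_1 = h²/(8m_eL²) = 2.988×10^-18 J and ΔE = (4² − 2²)E_1 = 3.586×10^-17 J.
f = ΔE/h = 3.586×10^-17/6.626×10^-34 = 5.41×10^16 Hz.

f = 5.41×10^16 Hz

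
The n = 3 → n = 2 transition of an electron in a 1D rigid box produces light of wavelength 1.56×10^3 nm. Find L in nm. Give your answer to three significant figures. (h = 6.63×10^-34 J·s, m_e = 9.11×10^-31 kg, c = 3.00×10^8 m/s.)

The photon carries ΔE = hc/λ = 6.63×10^-34·3.00×10^8/1.56×10^-6 m = 1.275×10^-19 J.
Since ΔE = (3² − 2²)E_1, E_1 = 2.550×10^-20 J, and L = h/√(8m_eE_1) = 1.54×10^-9 m = 1.54 nm.

L = 1.54 nm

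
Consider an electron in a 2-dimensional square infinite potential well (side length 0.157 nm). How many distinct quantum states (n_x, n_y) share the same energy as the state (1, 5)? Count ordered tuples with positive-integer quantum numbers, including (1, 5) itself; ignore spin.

degeneracy = 2

The level has n_x² + n_y² = 26. The ordered positive-integer solutions are (1, 5), (5, 1).
That gives 2 states.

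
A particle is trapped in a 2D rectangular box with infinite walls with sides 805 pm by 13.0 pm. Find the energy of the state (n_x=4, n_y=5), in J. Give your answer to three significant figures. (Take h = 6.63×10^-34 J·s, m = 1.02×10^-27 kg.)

For a 2D rectangular well E = (h²/8m)·Σ n_i²/L_i² = (6.63×10^-34)²/(8·1.02×10^-27) · [4²/(805 pm)² + 5²/(13.0 pm)²].
Evaluating gives E = 7.97×10^-18 J.

E = 7.97×10^-18 J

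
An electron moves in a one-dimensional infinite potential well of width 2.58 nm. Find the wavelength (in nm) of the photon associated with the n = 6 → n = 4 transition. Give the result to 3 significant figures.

E_1 = h²/(8m_eL²) = 9.051×10^-21 J, so ΔE = (6² − 4²)E_1 = 1.810×10^-19 J.
λ = hc/ΔE = (6.626×10^-34·2.998×10^8)/1.810×10^-19 = 1.10×10^-6 m = 1.10×10^3 nm.

λ = 1.10×10^3 nm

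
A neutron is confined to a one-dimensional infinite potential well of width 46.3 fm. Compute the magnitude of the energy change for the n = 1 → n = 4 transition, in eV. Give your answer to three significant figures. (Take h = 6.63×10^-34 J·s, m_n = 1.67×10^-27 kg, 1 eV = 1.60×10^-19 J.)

E_1 = h²/(8m_nL²) = 1.535×10^-14 J.
|ΔE| = |1² − 4²|·E_1 = 15·1.535×10^-14 J = 2.303×10^-13 J = 1.44×10^6 eV.

|ΔE| = 1.44×10^6 eV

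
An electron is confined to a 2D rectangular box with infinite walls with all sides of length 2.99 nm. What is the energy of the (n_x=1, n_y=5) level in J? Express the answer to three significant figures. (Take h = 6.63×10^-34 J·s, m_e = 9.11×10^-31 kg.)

For a 2D rectangular well E = (h²/8m_e)·Σ n_i²/L_i² = (6.63×10^-34)²/(8·9.11×10^-31) · [1²/(2.99 nm)² + 5²/(2.99 nm)²].
Evaluating gives E = 1.75×10^-19 J.

E = 1.75×10^-19 J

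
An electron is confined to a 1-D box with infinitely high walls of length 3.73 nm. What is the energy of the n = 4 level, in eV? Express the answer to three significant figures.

E_4 = 0.432 eV

For an infinite well E_n = n²h²/(8m_eL²), so E_1 = h²/(8m_eL²) = (6.626×10^-34)²/(8·9.109×10^-31·(3.73×10^-9 m)²) = 4.330×10^-21 J.
Then E_4 = 4²·E_1 = 16·4.330×10^-21 J = 6.928×10^-20 J.
Converting, E_4 = 6.928×10^-20 J / (1.602×10^-19 J/eV) = 0.432 eV.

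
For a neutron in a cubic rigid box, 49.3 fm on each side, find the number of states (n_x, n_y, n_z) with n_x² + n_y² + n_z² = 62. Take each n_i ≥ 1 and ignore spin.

The level has n_x² + n_y² + n_z² = 62. The ordered positive-integer solutions are (1, 5, 6), (1, 6, 5), (2, 3, 7), (2, 7, 3), (3, 2, 7), (3, 7, 2), (5, 1, 6), (5, 6, 1), (6, 1, 5), (6, 5, 1), (7, 2, 3), (7, 3, 2).
That gives 12 states.

degeneracy = 12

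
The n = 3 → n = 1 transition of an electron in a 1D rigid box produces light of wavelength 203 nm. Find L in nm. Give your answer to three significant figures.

The photon carries ΔE = hc/λ = 6.626×10^-34·2.998×10^8/2.03×10^-7 m = 9.786×10^-19 J.
Since ΔE = (3² − 1²)E_1, E_1 = 1.223×10^-19 J, and L = h/√(8m_eE_1) = 7.02×10^-10 m = 0.702 nm.

L = 0.702 nm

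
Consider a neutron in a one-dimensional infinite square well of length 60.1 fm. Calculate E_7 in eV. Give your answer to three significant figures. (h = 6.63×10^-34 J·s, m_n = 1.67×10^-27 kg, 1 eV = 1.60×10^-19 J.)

E_7 = 2.79×10^6 eV

For an infinite well E_n = n²h²/(8m_nL²), so E_1 = h²/(8m_nL²) = (6.63×10^-34)²/(8·1.67×10^-27·(6.01×10^-14 m)²) = 9.109×10^-15 J.
Then E_7 = 7²·E_1 = 49·9.109×10^-15 J = 4.463×10^-13 J.
Converting, E_7 = 4.463×10^-13 J / (1.60×10^-19 J/eV) = 2.79×10^6 eV.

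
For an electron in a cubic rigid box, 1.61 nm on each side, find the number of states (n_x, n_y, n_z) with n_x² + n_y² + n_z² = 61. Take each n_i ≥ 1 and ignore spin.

The level has n_x² + n_y² + n_z² = 61. The ordered positive-integer solutions are (3, 4, 6), (3, 6, 4), (4, 3, 6), (4, 6, 3), (6, 3, 4), (6, 4, 3).
That gives 6 states.

degeneracy = 6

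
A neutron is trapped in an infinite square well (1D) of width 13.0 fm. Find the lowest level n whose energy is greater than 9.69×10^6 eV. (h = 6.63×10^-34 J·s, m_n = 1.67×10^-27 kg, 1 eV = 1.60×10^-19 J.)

E_1 = h²/(8m_nL²) = 1.947×10^-13 J = 1.217×10^6 eV.
Need n² > 9.69×10^6/1.217×10^6 = 7.962, i.e. n > 2.822.
The smallest integer satisfying this is n = 3.

n = 3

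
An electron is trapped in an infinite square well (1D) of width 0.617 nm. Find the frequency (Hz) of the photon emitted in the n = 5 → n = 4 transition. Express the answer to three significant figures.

f = 2.15×10^15 Hz

E_1 = h²/(8m_eL²) = 1.583×10^-19 J and ΔE = (5² − 4²)E_1 = 1.425×10^-18 J.
f = ΔE/h = 1.425×10^-18/6.626×10^-34 = 2.15×10^15 Hz.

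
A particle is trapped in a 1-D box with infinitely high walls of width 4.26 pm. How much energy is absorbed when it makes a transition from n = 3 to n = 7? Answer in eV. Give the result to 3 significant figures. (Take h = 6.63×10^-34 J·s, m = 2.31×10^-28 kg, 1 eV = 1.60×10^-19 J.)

E_1 = h²/(8mL²) = 1.311×10^-17 J.
|ΔE| = |3² − 7²|·E_1 = 40·1.311×10^-17 J = 5.244×10^-16 J = 3.28×10^3 eV.

|ΔE| = 3.28×10^3 eV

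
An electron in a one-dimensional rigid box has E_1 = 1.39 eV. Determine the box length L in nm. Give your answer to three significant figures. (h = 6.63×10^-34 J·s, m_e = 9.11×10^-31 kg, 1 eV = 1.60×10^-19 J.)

L = 0.521 nm

From E_n = n²h²/(8m_eL²), L = n·h/√(8m_eE_n).
E_1 = 1.39 eV = 2.224×10^-19 J, so L = 1·6.63×10^-34/√(8·9.11×10^-31·2.224×10^-19) = 5.21×10^-10 m = 0.521 nm.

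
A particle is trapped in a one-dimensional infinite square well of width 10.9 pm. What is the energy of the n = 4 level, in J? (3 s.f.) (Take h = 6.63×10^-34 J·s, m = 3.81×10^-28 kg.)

E_4 = 1.94×10^-17 J

For an infinite well E_n = n²h²/(8mL²), so E_1 = h²/(8mL²) = (6.63×10^-34)²/(8·3.81×10^-28·(1.09×10^-11 m)²) = 1.214×10^-18 J.
Then E_4 = 4²·E_1 = 16·1.214×10^-18 J = 1.94×10^-17 J.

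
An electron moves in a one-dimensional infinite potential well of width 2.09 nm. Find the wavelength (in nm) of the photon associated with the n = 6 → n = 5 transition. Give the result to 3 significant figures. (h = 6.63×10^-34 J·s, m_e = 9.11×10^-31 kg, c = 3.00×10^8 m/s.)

E_1 = h²/(8m_eL²) = 1.381×10^-20 J, so ΔE = (6² − 5²)E_1 = 1.519×10^-19 J.
λ = hc/ΔE = (6.63×10^-34·3.00×10^8)/1.519×10^-19 = 1.31×10^-6 m = 1.31×10^3 nm.

λ = 1.31×10^3 nm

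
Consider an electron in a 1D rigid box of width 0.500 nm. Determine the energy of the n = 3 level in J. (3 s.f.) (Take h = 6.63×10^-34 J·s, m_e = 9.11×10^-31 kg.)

E_3 = 2.17×10^-18 J

For an infinite well E_n = n²h²/(8m_eL²), so E_1 = h²/(8m_eL²) = (6.63×10^-34)²/(8·9.11×10^-31·(5.00×10^-10 m)²) = 2.413×10^-19 J.
Then E_3 = 3²·E_1 = 9·2.413×10^-19 J = 2.17×10^-18 J.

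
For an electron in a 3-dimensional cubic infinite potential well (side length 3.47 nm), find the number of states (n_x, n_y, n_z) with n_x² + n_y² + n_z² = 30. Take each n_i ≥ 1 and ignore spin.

The level has n_x² + n_y² + n_z² = 30. The ordered positive-integer solutions are (1, 2, 5), (1, 5, 2), (2, 1, 5), (2, 5, 1), (5, 1, 2), (5, 2, 1).
That gives 6 states.

degeneracy = 6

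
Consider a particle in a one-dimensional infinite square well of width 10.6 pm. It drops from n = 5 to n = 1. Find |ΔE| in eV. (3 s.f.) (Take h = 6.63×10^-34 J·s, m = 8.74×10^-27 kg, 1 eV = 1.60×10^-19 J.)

E_1 = h²/(8mL²) = 5.595×10^-20 J.
|ΔE| = |5² − 1²|·E_1 = 24·5.595×10^-20 J = 1.343×10^-18 J = 8.39 eV.

|ΔE| = 8.39 eV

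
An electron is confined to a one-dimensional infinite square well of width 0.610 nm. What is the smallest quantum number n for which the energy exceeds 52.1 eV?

E_1 = h²/(8m_eL²) = 1.619×10^-19 J = 1.011 eV.
Need n² > 52.1/1.011 = 51.53, i.e. n > 7.178.
The smallest integer satisfying this is n = 8.

n = 8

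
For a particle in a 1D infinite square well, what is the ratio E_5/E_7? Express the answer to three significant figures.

0.510

E_n ∝ n², so E_5/E_7 = 5²/7² = 25/49 = 0.510.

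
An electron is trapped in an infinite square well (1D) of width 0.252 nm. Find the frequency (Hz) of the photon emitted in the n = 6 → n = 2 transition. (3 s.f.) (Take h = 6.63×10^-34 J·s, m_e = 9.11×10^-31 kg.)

f = 4.58×10^16 Hz

E_1 = h²/(8m_eL²) = 9.498×10^-19 J and ΔE = (6² − 2²)E_1 = 3.039×10^-17 J.
f = ΔE/h = 3.039×10^-17/6.63×10^-34 = 4.58×10^16 Hz.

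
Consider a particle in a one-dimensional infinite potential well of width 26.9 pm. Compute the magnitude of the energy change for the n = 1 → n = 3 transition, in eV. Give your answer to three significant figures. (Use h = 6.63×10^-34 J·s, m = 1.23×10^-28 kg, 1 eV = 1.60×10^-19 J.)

E_1 = h²/(8mL²) = 6.173×10^-19 J.
|ΔE| = |1² − 3²|·E_1 = 8·6.173×10^-19 J = 4.938×10^-18 J = 30.9 eV.

|ΔE| = 30.9 eV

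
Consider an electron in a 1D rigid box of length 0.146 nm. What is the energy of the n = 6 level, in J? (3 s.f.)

E_6 = 1.02×10^-16 J

For an infinite well E_n = n²h²/(8m_eL²), so E_1 = h²/(8m_eL²) = (6.626×10^-34)²/(8·9.109×10^-31·(1.46×10^-10 m)²) = 2.826×10^-18 J.
Then E_6 = 6²·E_1 = 36·2.826×10^-18 J = 1.02×10^-16 J.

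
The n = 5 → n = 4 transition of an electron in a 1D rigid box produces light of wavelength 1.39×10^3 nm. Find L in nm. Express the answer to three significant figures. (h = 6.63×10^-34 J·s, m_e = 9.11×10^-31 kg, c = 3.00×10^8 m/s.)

The photon carries ΔE = hc/λ = 6.63×10^-34·3.00×10^8/1.39×10^-6 m = 1.431×10^-19 J.
Since ΔE = (5² − 4²)E_1, E_1 = 1.590×10^-20 J, and L = h/√(8m_eE_1) = 1.95×10^-9 m = 1.95 nm.

L = 1.95 nm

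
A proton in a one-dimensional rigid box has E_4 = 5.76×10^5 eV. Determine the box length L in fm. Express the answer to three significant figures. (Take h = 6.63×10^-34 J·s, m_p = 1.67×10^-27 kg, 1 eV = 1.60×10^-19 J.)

L = 75.6 fm

From E_n = n²h²/(8m_pL²), L = n·h/√(8m_pE_n).
E_4 = 5.76×10^5 eV = 9.216×10^-14 J, so L = 4·6.63×10^-34/√(8·1.67×10^-27·9.216×10^-14) = 7.56×10^-14 m = 75.6 fm.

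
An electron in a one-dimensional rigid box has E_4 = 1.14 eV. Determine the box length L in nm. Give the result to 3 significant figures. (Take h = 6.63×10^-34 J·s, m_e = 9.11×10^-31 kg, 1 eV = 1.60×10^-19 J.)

From E_n = n²h²/(8m_eL²), L = n·h/√(8m_eE_n).
E_4 = 1.14 eV = 1.824×10^-19 J, so L = 4·6.63×10^-34/√(8·9.11×10^-31·1.824×10^-19) = 2.30×10^-9 m = 2.30 nm.

L = 2.30 nm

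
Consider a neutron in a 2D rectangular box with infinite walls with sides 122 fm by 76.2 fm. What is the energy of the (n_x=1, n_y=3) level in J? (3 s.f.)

For a 2D rectangular well E = (h²/8m_n)·Σ n_i²/L_i² = (6.626×10^-34)²/(8·1.675×10^-27) · [1²/(122 fm)² + 3²/(76.2 fm)²].
Evaluating gives E = 5.30×10^-14 J.

E = 5.30×10^-14 J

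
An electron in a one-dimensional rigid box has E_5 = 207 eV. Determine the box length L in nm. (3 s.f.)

From E_n = n²h²/(8m_eL²), L = n·h/√(8m_eE_n).
E_5 = 207 eV = 3.316×10^-17 J, so L = 5·6.626×10^-34/√(8·9.109×10^-31·3.316×10^-17) = 2.13×10^-10 m = 0.213 nm.

L = 0.213 nm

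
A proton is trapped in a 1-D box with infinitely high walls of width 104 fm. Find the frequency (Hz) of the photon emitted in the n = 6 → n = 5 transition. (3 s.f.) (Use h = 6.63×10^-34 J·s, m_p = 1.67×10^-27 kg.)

f = 5.05×10^19 Hz

E_1 = h²/(8m_pL²) = 3.042×10^-15 J and ΔE = (6² − 5²)E_1 = 3.346×10^-14 J.
f = ΔE/h = 3.346×10^-14/6.63×10^-34 = 5.05×10^19 Hz.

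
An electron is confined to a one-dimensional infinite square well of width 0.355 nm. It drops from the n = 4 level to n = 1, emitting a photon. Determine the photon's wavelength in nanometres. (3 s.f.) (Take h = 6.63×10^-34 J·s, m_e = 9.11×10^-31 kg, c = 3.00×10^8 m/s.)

λ = 27.7 nm

E_1 = h²/(8m_eL²) = 4.786×10^-19 J, so ΔE = (4² − 1²)E_1 = 7.179×10^-18 J.
λ = hc/ΔE = (6.63×10^-34·3.00×10^8)/7.179×10^-18 = 2.77×10^-8 m = 27.7 nm.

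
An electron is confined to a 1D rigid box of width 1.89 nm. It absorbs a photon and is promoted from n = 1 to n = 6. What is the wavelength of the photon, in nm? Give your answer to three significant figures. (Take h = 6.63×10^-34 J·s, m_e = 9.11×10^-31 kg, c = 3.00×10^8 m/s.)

λ = 337 nm

E_1 = h²/(8m_eL²) = 1.688×10^-20 J, so ΔE = (6² − 1²)E_1 = 5.908×10^-19 J.
λ = hc/ΔE = (6.63×10^-34·3.00×10^8)/5.908×10^-19 = 3.37×10^-7 m = 337 nm.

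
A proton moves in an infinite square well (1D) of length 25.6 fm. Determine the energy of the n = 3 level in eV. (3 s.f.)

For an infinite well E_n = n²h²/(8m_pL²), so E_1 = h²/(8m_pL²) = (6.626×10^-34)²/(8·1.673×10^-27·(2.56×10^-14 m)²) = 5.005×10^-14 J.
Then E_3 = 3²·E_1 = 9·5.005×10^-14 J = 4.504×10^-13 J.
Converting, E_3 = 4.504×10^-13 J / (1.602×10^-19 J/eV) = 2.81×10^6 eV.

E_3 = 2.81×10^6 eV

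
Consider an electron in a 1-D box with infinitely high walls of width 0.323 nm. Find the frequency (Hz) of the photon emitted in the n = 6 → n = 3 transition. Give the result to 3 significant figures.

f = 2.35×10^16 Hz

E_1 = h²/(8m_eL²) = 5.775×10^-19 J and ΔE = (6² − 3²)E_1 = 1.559×10^-17 J.
f = ΔE/h = 1.559×10^-17/6.626×10^-34 = 2.35×10^16 Hz.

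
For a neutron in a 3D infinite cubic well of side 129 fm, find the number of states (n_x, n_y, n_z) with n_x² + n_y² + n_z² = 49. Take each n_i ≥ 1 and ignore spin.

degeneracy = 6

The level has n_x² + n_y² + n_z² = 49. The ordered positive-integer solutions are (2, 3, 6), (2, 6, 3), (3, 2, 6), (3, 6, 2), (6, 2, 3), (6, 3, 2).
That gives 6 states.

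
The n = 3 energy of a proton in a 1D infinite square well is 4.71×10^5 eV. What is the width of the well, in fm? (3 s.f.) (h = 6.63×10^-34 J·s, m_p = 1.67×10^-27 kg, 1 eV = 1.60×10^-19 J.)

From E_n = n²h²/(8m_pL²), L = n·h/√(8m_pE_n).
E_3 = 4.71×10^5 eV = 7.536×10^-14 J, so L = 3·6.63×10^-34/√(8·1.67×10^-27·7.536×10^-14) = 6.27×10^-14 m = 62.7 fm.

L = 62.7 fm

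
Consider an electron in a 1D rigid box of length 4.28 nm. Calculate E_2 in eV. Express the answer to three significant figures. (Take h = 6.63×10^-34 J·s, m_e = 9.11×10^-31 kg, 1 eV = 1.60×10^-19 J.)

E_2 = 0.0823 eV

For an infinite well E_n = n²h²/(8m_eL²), so E_1 = h²/(8m_eL²) = (6.63×10^-34)²/(8·9.11×10^-31·(4.28×10^-9 m)²) = 3.293×10^-21 J.
Then E_2 = 2²·E_1 = 4·3.293×10^-21 J = 1.317×10^-20 J.
Converting, E_2 = 1.317×10^-20 J / (1.60×10^-19 J/eV) = 0.0823 eV.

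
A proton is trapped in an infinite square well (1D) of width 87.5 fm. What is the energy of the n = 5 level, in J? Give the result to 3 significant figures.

E_5 = 1.07×10^-13 J

For an infinite well E_n = n²h²/(8m_pL²), so E_1 = h²/(8m_pL²) = (6.626×10^-34)²/(8·1.673×10^-27·(8.75×10^-14 m)²) = 4.285×10^-15 J.
Then E_5 = 5²·E_1 = 25·4.285×10^-15 J = 1.07×10^-13 J.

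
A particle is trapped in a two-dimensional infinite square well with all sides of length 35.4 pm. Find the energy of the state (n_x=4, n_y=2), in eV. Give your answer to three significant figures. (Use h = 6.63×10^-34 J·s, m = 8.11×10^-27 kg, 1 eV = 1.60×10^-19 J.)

E = 0.676 eV

For a 2D rectangular well E = (h²/8m)·Σ n_i²/L_i² = (6.63×10^-34)²/(8·8.11×10^-27) · [4²/(35.4 pm)² + 2²/(35.4 pm)²].
Evaluating gives E = 1.081×10^-19 J = 0.676 eV.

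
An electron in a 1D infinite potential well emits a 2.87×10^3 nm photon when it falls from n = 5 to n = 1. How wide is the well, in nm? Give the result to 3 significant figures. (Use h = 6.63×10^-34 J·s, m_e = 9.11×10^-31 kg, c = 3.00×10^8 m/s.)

L = 4.57 nm

The photon carries ΔE = hc/λ = 6.63×10^-34·3.00×10^8/2.87×10^-6 m = 6.930×10^-20 J.
Since ΔE = (5² − 1²)E_1, E_1 = 2.887×10^-21 J, and L = h/√(8m_eE_1) = 4.57×10^-9 m = 4.57 nm.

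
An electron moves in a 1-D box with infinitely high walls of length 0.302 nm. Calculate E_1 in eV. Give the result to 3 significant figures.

E_1 = 4.12 eV

For an infinite well E_n = n²h²/(8m_eL²), so E_1 = h²/(8m_eL²) = (6.626×10^-34)²/(8·9.109×10^-31·(3.02×10^-10 m)²) = 6.606×10^-19 J.
Converting, E_1 = 6.606×10^-19 J / (1.602×10^-19 J/eV) = 4.12 eV.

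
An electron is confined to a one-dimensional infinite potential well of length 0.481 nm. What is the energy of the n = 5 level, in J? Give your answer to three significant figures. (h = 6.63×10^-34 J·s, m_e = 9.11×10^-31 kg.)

E_5 = 6.52×10^-18 J

For an infinite well E_n = n²h²/(8m_eL²), so E_1 = h²/(8m_eL²) = (6.63×10^-34)²/(8·9.11×10^-31·(4.81×10^-10 m)²) = 2.607×10^-19 J.
Then E_5 = 5²·E_1 = 25·2.607×10^-19 J = 6.52×10^-18 J.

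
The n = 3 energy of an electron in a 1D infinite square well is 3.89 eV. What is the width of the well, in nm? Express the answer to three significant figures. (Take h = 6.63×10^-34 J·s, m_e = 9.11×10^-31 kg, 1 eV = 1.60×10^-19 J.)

L = 0.934 nm

From E_n = n²h²/(8m_eL²), L = n·h/√(8m_eE_n).
E_3 = 3.89 eV = 6.224×10^-19 J, so L = 3·6.63×10^-34/√(8·9.11×10^-31·6.224×10^-19) = 9.34×10^-10 m = 0.934 nm.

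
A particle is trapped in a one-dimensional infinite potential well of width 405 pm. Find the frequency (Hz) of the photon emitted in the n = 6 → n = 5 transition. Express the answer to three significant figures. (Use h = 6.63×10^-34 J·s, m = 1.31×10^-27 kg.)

E_1 = h²/(8mL²) = 2.557×10^-22 J and ΔE = (6² − 5²)E_1 = 2.813×10^-21 J.
f = ΔE/h = 2.813×10^-21/6.63×10^-34 = 4.24×10^12 Hz.

f = 4.24×10^12 Hz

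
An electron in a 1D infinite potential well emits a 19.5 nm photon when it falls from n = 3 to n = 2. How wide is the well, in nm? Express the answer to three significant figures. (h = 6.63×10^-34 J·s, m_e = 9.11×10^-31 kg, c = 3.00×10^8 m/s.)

The photon carries ΔE = hc/λ = 6.63×10^-34·3.00×10^8/1.95×10^-8 m = 1.020×10^-17 J.
Since ΔE = (3² − 2²)E_1, E_1 = 2.040×10^-18 J, and L = h/√(8m_eE_1) = 1.72×10^-10 m = 0.172 nm.

L = 0.172 nm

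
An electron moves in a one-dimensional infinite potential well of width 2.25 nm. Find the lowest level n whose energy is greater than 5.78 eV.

E_1 = h²/(8m_eL²) = 1.190×10^-20 J = 0.07428 eV.
Need n² > 5.78/0.07428 = 77.81, i.e. n > 8.821.
The smallest integer satisfying this is n = 9.

n = 9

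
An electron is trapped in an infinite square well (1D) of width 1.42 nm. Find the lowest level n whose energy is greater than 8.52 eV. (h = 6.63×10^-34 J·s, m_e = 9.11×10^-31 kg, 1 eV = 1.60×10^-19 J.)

E_1 = h²/(8m_eL²) = 2.991×10^-20 J = 0.1869 eV.
Need n² > 8.52/0.1869 = 45.59, i.e. n > 6.752.
The smallest integer satisfying this is n = 7.

n = 7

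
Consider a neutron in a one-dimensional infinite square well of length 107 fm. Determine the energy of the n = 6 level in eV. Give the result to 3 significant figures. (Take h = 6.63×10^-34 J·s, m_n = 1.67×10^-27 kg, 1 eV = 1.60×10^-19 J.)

For an infinite well E_n = n²h²/(8m_nL²), so E_1 = h²/(8m_nL²) = (6.63×10^-34)²/(8·1.67×10^-27·(1.07×10^-13 m)²) = 2.874×10^-15 J.
Then E_6 = 6²·E_1 = 36·2.874×10^-15 J = 1.035×10^-13 J.
Converting, E_6 = 1.035×10^-13 J / (1.60×10^-19 J/eV) = 6.47×10^5 eV.

E_6 = 6.47×10^5 eV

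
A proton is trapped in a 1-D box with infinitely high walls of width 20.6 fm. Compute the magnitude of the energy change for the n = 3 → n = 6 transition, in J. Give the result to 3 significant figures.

E_1 = h²/(8m_pL²) = 7.730×10^-14 J.
|ΔE| = |3² − 6²|·E_1 = 27·7.730×10^-14 J = 2.09×10^-12 J.

|ΔE| = 2.09×10^-12 J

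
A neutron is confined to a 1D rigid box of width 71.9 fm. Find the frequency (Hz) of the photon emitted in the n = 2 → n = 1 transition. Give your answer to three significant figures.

f = 2.87×10^19 Hz

E_1 = h²/(8m_nL²) = 6.338×10^-15 J and ΔE = (2² − 1²)E_1 = 1.901×10^-14 J.
f = ΔE/h = 1.901×10^-14/6.626×10^-34 = 2.87×10^19 Hz.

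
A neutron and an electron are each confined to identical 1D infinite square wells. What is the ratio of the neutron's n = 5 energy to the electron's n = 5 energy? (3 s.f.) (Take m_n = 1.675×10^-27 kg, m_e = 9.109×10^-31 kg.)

5.44×10^-4

E_n ∝ 1/m at fixed n and L, so the ratio is m_e/m_n = 9.109×10^-31/1.675×10^-27 = 5.44×10^-4.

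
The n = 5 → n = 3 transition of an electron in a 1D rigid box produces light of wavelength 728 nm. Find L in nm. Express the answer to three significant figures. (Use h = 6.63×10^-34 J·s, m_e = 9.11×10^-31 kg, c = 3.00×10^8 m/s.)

The photon carries ΔE = hc/λ = 6.63×10^-34·3.00×10^8/7.28×10^-7 m = 2.732×10^-19 J.
Since ΔE = (5² − 3²)E_1, E_1 = 1.708×10^-20 J, and L = h/√(8m_eE_1) = 1.88×10^-9 m = 1.88 nm.

L = 1.88 nm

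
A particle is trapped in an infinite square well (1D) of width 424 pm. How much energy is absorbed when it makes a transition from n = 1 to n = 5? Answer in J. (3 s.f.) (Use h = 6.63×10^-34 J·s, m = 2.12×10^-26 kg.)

|ΔE| = 3.46×10^-22 J

E_1 = h²/(8mL²) = 1.442×10^-23 J.
|ΔE| = |1² − 5²|·E_1 = 24·1.442×10^-23 J = 3.46×10^-22 J.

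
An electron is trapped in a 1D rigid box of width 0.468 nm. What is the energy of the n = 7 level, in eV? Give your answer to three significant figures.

For an infinite well E_n = n²h²/(8m_eL²), so E_1 = h²/(8m_eL²) = (6.626×10^-34)²/(8·9.109×10^-31·(4.68×10^-10 m)²) = 2.751×10^-19 J.
Then E_7 = 7²·E_1 = 49·2.751×10^-19 J = 1.348×10^-17 J.
Converting, E_7 = 1.348×10^-17 J / (1.602×10^-19 J/eV) = 84.1 eV.

E_7 = 84.1 eV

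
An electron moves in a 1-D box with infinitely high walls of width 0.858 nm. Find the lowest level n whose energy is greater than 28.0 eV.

n = 8

E_1 = h²/(8m_eL²) = 8.184×10^-20 J = 0.5109 eV.
Need n² > 28.0/0.5109 = 54.81, i.e. n > 7.403.
The smallest integer satisfying this is n = 8.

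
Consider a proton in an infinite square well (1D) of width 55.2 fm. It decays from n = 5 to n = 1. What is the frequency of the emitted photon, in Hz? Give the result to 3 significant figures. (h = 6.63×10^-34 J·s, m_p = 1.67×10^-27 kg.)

f = 3.91×10^20 Hz

E_1 = h²/(8m_pL²) = 1.080×10^-14 J and ΔE = (5² − 1²)E_1 = 2.592×10^-13 J.
f = ΔE/h = 2.592×10^-13/6.63×10^-34 = 3.91×10^20 Hz.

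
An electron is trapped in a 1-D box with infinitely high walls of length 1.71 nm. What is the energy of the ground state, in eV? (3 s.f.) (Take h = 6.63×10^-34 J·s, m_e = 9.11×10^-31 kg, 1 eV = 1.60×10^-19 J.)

For an infinite well E_n = n²h²/(8m_eL²), so E_1 = h²/(8m_eL²) = (6.63×10^-34)²/(8·9.11×10^-31·(1.71×10^-9 m)²) = 2.063×10^-20 J.
Converting, E_1 = 2.063×10^-20 J / (1.60×10^-19 J/eV) = 0.129 eV.

E_1 = 0.129 eV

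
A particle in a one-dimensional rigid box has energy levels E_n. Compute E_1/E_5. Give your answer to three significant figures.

0.0400

E_n ∝ n², so E_1/E_5 = 1²/5² = 1/25 = 0.0400.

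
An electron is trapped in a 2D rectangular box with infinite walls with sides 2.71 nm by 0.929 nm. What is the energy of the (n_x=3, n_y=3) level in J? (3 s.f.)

E = 7.02×10^-19 J

For a 2D rectangular well E = (h²/8m_e)·Σ n_i²/L_i² = (6.626×10^-34)²/(8·9.109×10^-31) · [3²/(2.71 nm)² + 3²/(0.929 nm)²].
Evaluating gives E = 7.02×10^-19 J.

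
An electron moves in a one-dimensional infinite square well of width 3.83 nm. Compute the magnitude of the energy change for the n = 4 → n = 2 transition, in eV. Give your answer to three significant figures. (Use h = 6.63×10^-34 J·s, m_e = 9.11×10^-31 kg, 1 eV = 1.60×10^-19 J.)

E_1 = h²/(8m_eL²) = 4.112×10^-21 J.
|ΔE| = |4² − 2²|·E_1 = 12·4.112×10^-21 J = 4.934×10^-20 J = 0.308 eV.

|ΔE| = 0.308 eV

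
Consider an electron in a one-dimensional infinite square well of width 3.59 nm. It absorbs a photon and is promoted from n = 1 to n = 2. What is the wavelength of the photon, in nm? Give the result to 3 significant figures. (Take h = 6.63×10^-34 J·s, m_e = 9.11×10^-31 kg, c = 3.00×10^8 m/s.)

E_1 = h²/(8m_eL²) = 4.680×10^-21 J, so ΔE = (2² − 1²)E_1 = 1.404×10^-20 J.
λ = hc/ΔE = (6.63×10^-34·3.00×10^8)/1.404×10^-20 = 1.42×10^-5 m = 1.42×10^4 nm.

λ = 1.42×10^4 nm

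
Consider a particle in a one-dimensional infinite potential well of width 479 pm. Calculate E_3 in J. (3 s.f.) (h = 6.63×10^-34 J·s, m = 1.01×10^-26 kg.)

For an infinite well E_n = n²h²/(8mL²), so E_1 = h²/(8mL²) = (6.63×10^-34)²/(8·1.01×10^-26·(4.79×10^-10 m)²) = 2.371×10^-23 J.
Then E_3 = 3²·E_1 = 9·2.371×10^-23 J = 2.13×10^-22 J.

E_3 = 2.13×10^-22 J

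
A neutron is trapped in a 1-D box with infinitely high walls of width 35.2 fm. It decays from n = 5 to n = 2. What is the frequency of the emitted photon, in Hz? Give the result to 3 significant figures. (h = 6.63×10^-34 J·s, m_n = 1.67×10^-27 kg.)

f = 8.41×10^20 Hz

E_1 = h²/(8m_nL²) = 2.655×10^-14 J and ΔE = (5² − 2²)E_1 = 5.575×10^-13 J.
f = ΔE/h = 5.575×10^-13/6.63×10^-34 = 8.41×10^20 Hz.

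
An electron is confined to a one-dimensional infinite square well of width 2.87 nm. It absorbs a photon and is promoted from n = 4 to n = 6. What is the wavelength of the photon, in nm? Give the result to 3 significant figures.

E_1 = h²/(8m_eL²) = 7.314×10^-21 J, so ΔE = (6² − 4²)E_1 = 1.463×10^-19 J.
λ = hc/ΔE = (6.626×10^-34·2.998×10^8)/1.463×10^-19 = 1.36×10^-6 m = 1.36×10^3 nm.

λ = 1.36×10^3 nm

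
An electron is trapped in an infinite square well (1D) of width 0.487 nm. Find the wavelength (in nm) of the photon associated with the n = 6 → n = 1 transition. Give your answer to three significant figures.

λ = 22.3 nm

E_1 = h²/(8m_eL²) = 2.540×10^-19 J, so ΔE = (6² − 1²)E_1 = 8.890×10^-18 J.
λ = hc/ΔE = (6.626×10^-34·2.998×10^8)/8.890×10^-18 = 2.23×10^-8 m = 22.3 nm.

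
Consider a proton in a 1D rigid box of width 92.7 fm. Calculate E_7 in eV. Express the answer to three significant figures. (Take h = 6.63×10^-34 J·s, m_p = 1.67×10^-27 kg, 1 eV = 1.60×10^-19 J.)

E_7 = 1.17×10^6 eV

For an infinite well E_n = n²h²/(8m_pL²), so E_1 = h²/(8m_pL²) = (6.63×10^-34)²/(8·1.67×10^-27·(9.27×10^-14 m)²) = 3.829×10^-15 J.
Then E_7 = 7²·E_1 = 49·3.829×10^-15 J = 1.876×10^-13 J.
Converting, E_7 = 1.876×10^-13 J / (1.60×10^-19 J/eV) = 1.17×10^6 eV.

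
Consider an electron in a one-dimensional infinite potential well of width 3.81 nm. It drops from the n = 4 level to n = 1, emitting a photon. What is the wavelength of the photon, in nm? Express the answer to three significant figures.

E_1 = h²/(8m_eL²) = 4.150×10^-21 J, so ΔE = (4² − 1²)E_1 = 6.225×10^-20 J.
λ = hc/ΔE = (6.626×10^-34·2.998×10^8)/6.225×10^-20 = 3.19×10^-6 m = 3.19×10^3 nm.

λ = 3.19×10^3 nm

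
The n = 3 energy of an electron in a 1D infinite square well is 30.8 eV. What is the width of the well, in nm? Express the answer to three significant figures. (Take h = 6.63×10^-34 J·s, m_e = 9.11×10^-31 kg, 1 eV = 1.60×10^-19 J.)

L = 0.332 nm

From E_n = n²h²/(8m_eL²), L = n·h/√(8m_eE_n).
E_3 = 30.8 eV = 4.928×10^-18 J, so L = 3·6.63×10^-34/√(8·9.11×10^-31·4.928×10^-18) = 3.32×10^-10 m = 0.332 nm.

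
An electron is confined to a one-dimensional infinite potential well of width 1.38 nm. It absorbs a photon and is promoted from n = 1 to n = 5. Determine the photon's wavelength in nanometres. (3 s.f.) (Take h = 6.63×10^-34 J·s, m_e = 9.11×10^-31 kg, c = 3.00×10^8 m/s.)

E_1 = h²/(8m_eL²) = 3.167×10^-20 J, so ΔE = (5² − 1²)E_1 = 7.601×10^-19 J.
λ = hc/ΔE = (6.63×10^-34·3.00×10^8)/7.601×10^-19 = 2.62×10^-7 m = 262 nm.

λ = 262 nm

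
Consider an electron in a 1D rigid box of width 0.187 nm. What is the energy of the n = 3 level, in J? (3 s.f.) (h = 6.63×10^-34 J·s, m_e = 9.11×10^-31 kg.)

E_3 = 1.55×10^-17 J

For an infinite well E_n = n²h²/(8m_eL²), so E_1 = h²/(8m_eL²) = (6.63×10^-34)²/(8·9.11×10^-31·(1.87×10^-10 m)²) = 1.725×10^-18 J.
Then E_3 = 3²·E_1 = 9·1.725×10^-18 J = 1.55×10^-17 J.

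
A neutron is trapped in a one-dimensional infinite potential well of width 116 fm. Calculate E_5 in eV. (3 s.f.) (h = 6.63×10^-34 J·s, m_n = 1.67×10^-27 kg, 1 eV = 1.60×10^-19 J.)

For an infinite well E_n = n²h²/(8m_nL²), so E_1 = h²/(8m_nL²) = (6.63×10^-34)²/(8·1.67×10^-27·(1.16×10^-13 m)²) = 2.445×10^-15 J.
Then E_5 = 5²·E_1 = 25·2.445×10^-15 J = 6.113×10^-14 J.
Converting, E_5 = 6.113×10^-14 J / (1.60×10^-19 J/eV) = 3.82×10^5 eV.

E_5 = 3.82×10^5 eV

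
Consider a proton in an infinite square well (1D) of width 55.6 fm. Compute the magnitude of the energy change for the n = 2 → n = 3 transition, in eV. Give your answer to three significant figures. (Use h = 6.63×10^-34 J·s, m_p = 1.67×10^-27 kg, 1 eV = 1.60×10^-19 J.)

|ΔE| = 3.33×10^5 eV

E_1 = h²/(8m_pL²) = 1.064×10^-14 J.
|ΔE| = |2² − 3²|·E_1 = 5·1.064×10^-14 J = 5.320×10^-14 J = 3.33×10^5 eV.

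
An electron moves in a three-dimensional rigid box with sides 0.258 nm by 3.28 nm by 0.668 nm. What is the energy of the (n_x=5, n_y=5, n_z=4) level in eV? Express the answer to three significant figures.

For a 3D rectangular well E = (h²/8m_e)·Σ n_i²/L_i² = (6.626×10^-34)²/(8·9.109×10^-31) · [5²/(0.258 nm)² + 5²/(3.28 nm)² + 4²/(0.668 nm)²].
Evaluating gives E = 2.493×10^-17 J = 156 eV.

E = 156 eV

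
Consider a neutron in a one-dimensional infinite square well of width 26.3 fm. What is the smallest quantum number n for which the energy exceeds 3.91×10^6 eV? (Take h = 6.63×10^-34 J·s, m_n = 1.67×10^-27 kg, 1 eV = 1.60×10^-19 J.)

E_1 = h²/(8m_nL²) = 4.757×10^-14 J = 2.973×10^5 eV.
Need n² > 3.91×10^6/2.973×10^5 = 13.15, i.e. n > 3.626.
The smallest integer satisfying this is n = 4.

n = 4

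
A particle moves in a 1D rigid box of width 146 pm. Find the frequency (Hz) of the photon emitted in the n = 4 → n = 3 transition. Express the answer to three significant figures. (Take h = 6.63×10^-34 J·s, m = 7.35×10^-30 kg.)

f = 3.70×10^15 Hz

E_1 = h²/(8mL²) = 3.507×10^-19 J and ΔE = (4² − 3²)E_1 = 2.455×10^-18 J.
f = ΔE/h = 2.455×10^-18/6.63×10^-34 = 3.70×10^15 Hz.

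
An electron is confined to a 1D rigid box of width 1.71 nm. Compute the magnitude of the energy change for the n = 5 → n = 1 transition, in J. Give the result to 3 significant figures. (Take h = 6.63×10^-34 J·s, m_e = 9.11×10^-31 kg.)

E_1 = h²/(8m_eL²) = 2.063×10^-20 J.
|ΔE| = |5² − 1²|·E_1 = 24·2.063×10^-20 J = 4.95×10^-19 J.

|ΔE| = 4.95×10^-19 J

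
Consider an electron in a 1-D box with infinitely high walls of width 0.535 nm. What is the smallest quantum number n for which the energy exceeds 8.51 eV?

E_1 = h²/(8m_eL²) = 2.105×10^-19 J = 1.314 eV.
Need n² > 8.51/1.314 = 6.476, i.e. n > 2.545.
The smallest integer satisfying this is n = 3.

n = 3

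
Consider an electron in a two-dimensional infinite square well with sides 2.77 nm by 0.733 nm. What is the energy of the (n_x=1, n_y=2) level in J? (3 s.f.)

E = 4.56×10^-19 J

For a 2D rectangular well E = (h²/8m_e)·Σ n_i²/L_i² = (6.626×10^-34)²/(8·9.109×10^-31) · [1²/(2.77 nm)² + 2²/(0.733 nm)²].
Evaluating gives E = 4.56×10^-19 J.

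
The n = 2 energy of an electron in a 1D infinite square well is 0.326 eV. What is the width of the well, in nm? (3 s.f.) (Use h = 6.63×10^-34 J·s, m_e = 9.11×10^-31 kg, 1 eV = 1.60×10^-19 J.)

L = 2.15 nm

From E_n = n²h²/(8m_eL²), L = n·h/√(8m_eE_n).
E_2 = 0.326 eV = 5.216×10^-20 J, so L = 2·6.63×10^-34/√(8·9.11×10^-31·5.216×10^-20) = 2.15×10^-9 m = 2.15 nm.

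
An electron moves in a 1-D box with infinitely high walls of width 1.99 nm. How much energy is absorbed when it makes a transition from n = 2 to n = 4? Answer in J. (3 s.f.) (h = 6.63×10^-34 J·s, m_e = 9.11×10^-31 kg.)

E_1 = h²/(8m_eL²) = 1.523×10^-20 J.
|ΔE| = |2² − 4²|·E_1 = 12·1.523×10^-20 J = 1.83×10^-19 J.

|ΔE| = 1.83×10^-19 J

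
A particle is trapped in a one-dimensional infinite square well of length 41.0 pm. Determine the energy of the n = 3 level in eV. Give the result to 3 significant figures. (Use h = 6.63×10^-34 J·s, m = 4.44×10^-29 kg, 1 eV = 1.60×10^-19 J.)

E_3 = 41.4 eV

For an infinite well E_n = n²h²/(8mL²), so E_1 = h²/(8mL²) = (6.63×10^-34)²/(8·4.44×10^-29·(4.10×10^-11 m)²) = 7.362×10^-19 J.
Then E_3 = 3²·E_1 = 9·7.362×10^-19 J = 6.626×10^-18 J.
Converting, E_3 = 6.626×10^-18 J / (1.60×10^-19 J/eV) = 41.4 eV.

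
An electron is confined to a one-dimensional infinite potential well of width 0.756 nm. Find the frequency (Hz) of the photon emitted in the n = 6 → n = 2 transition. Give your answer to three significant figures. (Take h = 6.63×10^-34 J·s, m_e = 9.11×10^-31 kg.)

f = 5.09×10^15 Hz

E_1 = h²/(8m_eL²) = 1.055×10^-19 J and ΔE = (6² − 2²)E_1 = 3.376×10^-18 J.
f = ΔE/h = 3.376×10^-18/6.63×10^-34 = 5.09×10^15 Hz.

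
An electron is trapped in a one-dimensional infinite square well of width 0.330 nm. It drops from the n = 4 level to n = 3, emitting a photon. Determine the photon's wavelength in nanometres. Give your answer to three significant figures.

λ = 51.3 nm

E_1 = h²/(8m_eL²) = 5.532×10^-19 J, so ΔE = (4² − 3²)E_1 = 3.872×10^-18 J.
λ = hc/ΔE = (6.626×10^-34·2.998×10^8)/3.872×10^-18 = 5.13×10^-8 m = 51.3 nm.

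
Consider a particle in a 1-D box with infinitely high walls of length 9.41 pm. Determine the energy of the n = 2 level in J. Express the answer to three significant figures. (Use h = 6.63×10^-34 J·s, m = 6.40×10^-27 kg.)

For an infinite well E_n = n²h²/(8mL²), so E_1 = h²/(8mL²) = (6.63×10^-34)²/(8·6.40×10^-27·(9.41×10^-12 m)²) = 9.696×10^-20 J.
Then E_2 = 2²·E_1 = 4·9.696×10^-20 J = 3.88×10^-19 J.

E_2 = 3.88×10^-19 J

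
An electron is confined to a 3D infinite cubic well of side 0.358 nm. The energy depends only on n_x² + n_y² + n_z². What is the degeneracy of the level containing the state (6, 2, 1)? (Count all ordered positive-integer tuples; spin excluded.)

degeneracy = 9

The level has n_x² + n_y² + n_z² = 41. The ordered positive-integer solutions are (1, 2, 6), (1, 6, 2), (2, 1, 6), (2, 6, 1), (3, 4, 4), (4, 3, 4), (4, 4, 3), (6, 1, 2), (6, 2, 1).
That gives 9 states.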